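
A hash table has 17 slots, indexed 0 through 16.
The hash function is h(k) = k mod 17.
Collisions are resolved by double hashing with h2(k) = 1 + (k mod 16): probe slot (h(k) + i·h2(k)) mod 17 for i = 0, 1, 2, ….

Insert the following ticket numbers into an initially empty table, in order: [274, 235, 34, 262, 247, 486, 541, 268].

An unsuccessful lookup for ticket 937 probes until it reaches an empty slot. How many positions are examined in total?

2

274: h=2 → slot 2
235: h=14 → slot 14
34: h=0 → slot 0
262: h=7 → slot 7
247: h=9 → slot 9
486: h=10 → slot 10
541: h=14, h2=14, probe 14,11 → slot 11
268: h=13 → slot 13
Table: [34, —, 274, —, —, —, —, 262, —, 247, 486, 541, —, 268, 235, —, —]
Lookup 937: h=2, h2=10, probe 2,12 → slot 12 empty, not found.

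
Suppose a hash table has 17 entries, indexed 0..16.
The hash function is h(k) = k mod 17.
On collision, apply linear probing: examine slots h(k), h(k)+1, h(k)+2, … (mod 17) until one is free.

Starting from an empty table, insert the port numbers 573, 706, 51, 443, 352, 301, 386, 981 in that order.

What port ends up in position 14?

573 hashes to 12; slot 12 is free -> place at 12.
706 hashes to 9; slot 9 is free -> place at 9.
51 hashes to 0; slot 0 is free -> place at 0.
443 hashes to 1; slot 1 is free -> place at 1.
352 hashes to 12; 12 taken -> place at 13.
301 hashes to 12; 12,13 taken -> place at 14.
386 hashes to 12; 12,13,14 taken -> place at 15.
981 hashes to 12; 12,13,14,15 taken -> place at 16.
Table: [51, 443, _, _, _, _, _, _, _, 706, _, _, 573, 352, 301, 386, 981]

301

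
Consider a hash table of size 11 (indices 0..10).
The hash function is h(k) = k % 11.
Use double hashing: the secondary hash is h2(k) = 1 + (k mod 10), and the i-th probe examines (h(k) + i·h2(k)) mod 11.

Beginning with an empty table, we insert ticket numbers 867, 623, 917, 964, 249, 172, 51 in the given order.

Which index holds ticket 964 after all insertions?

867: h=9 → slot 9
623: h=7 → slot 7
917: h=4 → slot 4
964: h=7, h2=5, probe 7,1 → slot 1
249: h=7, h2=10, probe 7,6 → slot 6
172: h=7, h2=3, probe 7,10 → slot 10
51: h=7, h2=2, probe 7,9,0 → slot 0
Table: [51, 964, —, —, 917, —, 249, 623, —, 867, 172]

1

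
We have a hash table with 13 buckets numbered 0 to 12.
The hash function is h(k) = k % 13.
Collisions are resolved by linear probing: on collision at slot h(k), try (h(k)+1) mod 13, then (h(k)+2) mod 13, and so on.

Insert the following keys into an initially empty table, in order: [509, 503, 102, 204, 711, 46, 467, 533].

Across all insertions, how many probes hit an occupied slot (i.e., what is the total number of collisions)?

6

Insert 509: h=2, slot 2 empty => index 2.
Insert 503: h=9, slot 9 empty => index 9.
Insert 102: h=11, slot 11 empty => index 11.
Insert 204: h=9, slot 9 occupied => index 10.
Insert 711: h=9, slots 9,10,11 occupied => index 12.
Insert 46: h=7, slot 7 empty => index 7.
Insert 467: h=12, slot 12 occupied => index 0.
Insert 533: h=0, slot 0 occupied => index 1.
Table: [467, 533, 509, ∅, ∅, ∅, ∅, 46, ∅, 503, 204, 102, 711]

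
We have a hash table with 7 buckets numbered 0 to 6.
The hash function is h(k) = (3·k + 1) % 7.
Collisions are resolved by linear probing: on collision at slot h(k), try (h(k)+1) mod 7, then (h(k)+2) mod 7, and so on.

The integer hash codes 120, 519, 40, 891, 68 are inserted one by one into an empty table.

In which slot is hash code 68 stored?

3

120 hashes to 4; slot 4 is free -> place at 4.
519 hashes to 4; 4 taken -> place at 5.
40 hashes to 2; slot 2 is free -> place at 2.
891 hashes to 0; slot 0 is free -> place at 0.
68 hashes to 2; 2 taken -> place at 3.
Table: [891, —, 40, 68, 120, 519, —]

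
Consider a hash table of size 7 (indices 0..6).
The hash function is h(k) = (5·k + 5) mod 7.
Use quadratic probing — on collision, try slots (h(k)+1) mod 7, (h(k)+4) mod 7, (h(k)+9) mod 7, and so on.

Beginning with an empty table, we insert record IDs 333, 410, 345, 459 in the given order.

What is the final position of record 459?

Insert 333: h=4, slot 4 empty -> index 4.
Insert 410: h=4, slot 4 occupied -> index 5.
Insert 345: h=1, slot 1 empty -> index 1.
Insert 459: h=4, slots 4,5,1 occupied -> index 6.
Table: [., 345, ., ., 333, 410, 459]

6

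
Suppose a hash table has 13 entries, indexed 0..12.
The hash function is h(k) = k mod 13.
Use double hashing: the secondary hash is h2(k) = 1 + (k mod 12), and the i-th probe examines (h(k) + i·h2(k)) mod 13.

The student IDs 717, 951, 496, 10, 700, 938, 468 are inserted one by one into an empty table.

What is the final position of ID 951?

717: h=2 → slot 2
951: h=2, h2=4, probe 2,6 → slot 6
496: h=2, h2=5, probe 2,7 → slot 7
10: h=10 → slot 10
700: h=11 → slot 11
938: h=2, h2=3, probe 2,5 → slot 5
468: h=0 → slot 0
Table: [468, ., 717, ., ., 938, 951, 496, ., ., 10, 700, .]

6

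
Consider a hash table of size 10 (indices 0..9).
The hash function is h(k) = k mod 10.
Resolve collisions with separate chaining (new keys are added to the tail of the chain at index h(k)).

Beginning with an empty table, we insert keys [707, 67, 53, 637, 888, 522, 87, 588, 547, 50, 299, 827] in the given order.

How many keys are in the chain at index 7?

6

707 -> bucket 7
67 -> bucket 7 (collision)
53 -> bucket 3
637 -> bucket 7 (collision)
888 -> bucket 8
522 -> bucket 2
87 -> bucket 7 (collision)
588 -> bucket 8 (collision)
547 -> bucket 7 (collision)
50 -> bucket 0
299 -> bucket 9
827 -> bucket 7 (collision)
Final buckets:
0: 50
1: —
2: 522
3: 53
4: —
5: —
6: —
7: 707 -> 67 -> 637 -> 87 -> 547 -> 827
8: 888 -> 588
9: 299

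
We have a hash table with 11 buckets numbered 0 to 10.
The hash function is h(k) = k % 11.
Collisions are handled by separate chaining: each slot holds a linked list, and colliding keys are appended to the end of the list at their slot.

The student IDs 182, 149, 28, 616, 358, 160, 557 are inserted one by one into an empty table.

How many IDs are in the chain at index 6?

5

Insert 182: h=6, bucket 6 empty → new chain.
Insert 149: h=6, bucket 6 nonempty → append to chain.
Insert 28: h=6, bucket 6 nonempty → append to chain.
Insert 616: h=0, bucket 0 empty → new chain.
Insert 358: h=6, bucket 6 nonempty → append to chain.
Insert 160: h=6, bucket 6 nonempty → append to chain.
Insert 557: h=7, bucket 7 empty → new chain.
Final buckets:
0: 616
1: —
2: —
3: —
4: —
5: —
6: 182 -> 149 -> 28 -> 358 -> 160
7: 557
8: —
9: —
10: —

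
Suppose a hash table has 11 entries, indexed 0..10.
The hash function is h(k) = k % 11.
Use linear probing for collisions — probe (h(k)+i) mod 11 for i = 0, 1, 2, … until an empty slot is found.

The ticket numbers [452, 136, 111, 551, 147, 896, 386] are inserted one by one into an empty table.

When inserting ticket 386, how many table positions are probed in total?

452: h=1 => slot 1
136: h=4 => slot 4
111: h=1, probe 1,2 => slot 2
551: h=1, probe 1,2,3 => slot 3
147: h=4, probe 4,5 => slot 5
896: h=5, probe 5,6 => slot 6
386: h=1, probe 1,2,3,4,5,6,7 => slot 7
Table: [-, 452, 111, 551, 136, 147, 896, 386, -, -, -]

7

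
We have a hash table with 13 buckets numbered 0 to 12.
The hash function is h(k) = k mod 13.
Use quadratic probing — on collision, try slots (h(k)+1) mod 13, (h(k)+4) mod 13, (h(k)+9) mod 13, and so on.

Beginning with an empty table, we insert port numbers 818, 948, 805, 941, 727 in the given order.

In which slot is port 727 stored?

Insert 818: h=12, slot 12 empty → index 12.
Insert 948: h=12, slot 12 occupied → index 0.
Insert 805: h=12, slots 12,0 occupied → index 3.
Insert 941: h=5, slot 5 empty → index 5.
Insert 727: h=12, slots 12,0,3 occupied → index 8.
Table: [948, _, _, 805, _, 941, _, _, 727, _, _, _, 818]

8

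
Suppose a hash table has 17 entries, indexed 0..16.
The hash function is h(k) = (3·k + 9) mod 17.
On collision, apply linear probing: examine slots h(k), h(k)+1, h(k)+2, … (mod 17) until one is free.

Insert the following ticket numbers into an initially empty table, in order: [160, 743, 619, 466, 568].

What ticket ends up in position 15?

466

Insert 160: h=13, slot 13 empty => index 13.
Insert 743: h=11, slot 11 empty => index 11.
Insert 619: h=13, slot 13 occupied => index 14.
Insert 466: h=13, slots 13,14 occupied => index 15.
Insert 568: h=13, slots 13,14,15 occupied => index 16.
Table: [∅, ∅, ∅, ∅, ∅, ∅, ∅, ∅, ∅, ∅, ∅, 743, ∅, 160, 619, 466, 568]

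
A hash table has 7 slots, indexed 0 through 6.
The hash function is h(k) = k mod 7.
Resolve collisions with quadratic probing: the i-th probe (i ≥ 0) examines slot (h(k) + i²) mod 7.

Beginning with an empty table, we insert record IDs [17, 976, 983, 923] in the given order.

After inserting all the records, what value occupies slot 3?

17

17: h=3 → slot 3
976: h=3, probe 3,4 → slot 4
983: h=3, probe 3,4,0 → slot 0
923: h=6 → slot 6
Table: [983, _, _, 17, 976, _, 923]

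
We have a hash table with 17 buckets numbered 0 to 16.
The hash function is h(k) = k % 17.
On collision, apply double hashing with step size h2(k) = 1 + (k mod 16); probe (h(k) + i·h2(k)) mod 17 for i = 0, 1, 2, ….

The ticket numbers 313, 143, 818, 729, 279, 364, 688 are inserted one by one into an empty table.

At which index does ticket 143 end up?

Insert 313: h=7, slot 7 empty => index 7.
Insert 143: h=7, h2=16, slot 7 occupied => index 6.
Insert 818: h=2, slot 2 empty => index 2.
Insert 729: h=15, slot 15 empty => index 15.
Insert 279: h=7, h2=8, slots 7,15,6 occupied => index 14.
Insert 364: h=7, h2=13, slot 7 occupied => index 3.
Insert 688: h=8, slot 8 empty => index 8.
Table: [∅, ∅, 818, 364, ∅, ∅, 143, 313, 688, ∅, ∅, ∅, ∅, ∅, 279, 729, ∅]

6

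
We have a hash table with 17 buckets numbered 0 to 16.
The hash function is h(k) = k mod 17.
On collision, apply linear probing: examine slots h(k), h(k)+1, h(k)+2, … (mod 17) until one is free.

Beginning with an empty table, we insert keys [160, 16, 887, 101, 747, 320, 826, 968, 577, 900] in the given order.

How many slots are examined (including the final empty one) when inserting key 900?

7

Insert 160: h=7, slot 7 empty => index 7.
Insert 16: h=16, slot 16 empty => index 16.
Insert 887: h=3, slot 3 empty => index 3.
Insert 101: h=16, slot 16 occupied => index 0.
Insert 747: h=16, slots 16,0 occupied => index 1.
Insert 320: h=14, slot 14 empty => index 14.
Insert 826: h=10, slot 10 empty => index 10.
Insert 968: h=16, slots 16,0,1 occupied => index 2.
Insert 577: h=16, slots 16,0,1,2,3 occupied => index 4.
Insert 900: h=16, slots 16,0,1,2,3,4 occupied => index 5.
Table: [101, 747, 968, 887, 577, 900, ∅, 160, ∅, ∅, 826, ∅, ∅, ∅, 320, ∅, 16]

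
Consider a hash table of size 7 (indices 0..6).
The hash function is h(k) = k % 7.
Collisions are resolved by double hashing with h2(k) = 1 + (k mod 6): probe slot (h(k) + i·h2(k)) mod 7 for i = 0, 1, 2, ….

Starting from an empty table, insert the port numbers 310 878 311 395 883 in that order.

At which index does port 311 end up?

310: h=2 => slot 2
878: h=3 => slot 3
311: h=3, h2=6, probe 3,2,1 => slot 1
395: h=3, h2=6, probe 3,2,1,0 => slot 0
883: h=1, h2=2, probe 1,3,5 => slot 5
Table: [395, 311, 310, 878, ., 883, .]

1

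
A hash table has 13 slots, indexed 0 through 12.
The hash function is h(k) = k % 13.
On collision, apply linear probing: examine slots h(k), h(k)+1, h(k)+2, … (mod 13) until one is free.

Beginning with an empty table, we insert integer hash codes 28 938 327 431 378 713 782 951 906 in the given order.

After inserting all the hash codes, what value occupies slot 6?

28: h=2 => slot 2
938: h=2, probe 2,3 => slot 3
327: h=2, probe 2,3,4 => slot 4
431: h=2, probe 2,3,4,5 => slot 5
378: h=1 => slot 1
713: h=11 => slot 11
782: h=2, probe 2,3,4,5,6 => slot 6
951: h=2, probe 2,3,4,5,6,7 => slot 7
906: h=9 => slot 9
Table: [., 378, 28, 938, 327, 431, 782, 951, ., 906, ., 713, .]

782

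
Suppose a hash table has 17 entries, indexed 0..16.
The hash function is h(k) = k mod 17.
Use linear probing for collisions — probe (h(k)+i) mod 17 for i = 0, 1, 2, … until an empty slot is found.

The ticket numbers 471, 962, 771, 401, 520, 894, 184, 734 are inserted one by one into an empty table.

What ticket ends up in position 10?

962

471: h=12 => slot 12
962: h=10 => slot 10
771: h=6 => slot 6
401: h=10, probe 10,11 => slot 11
520: h=10, probe 10,11,12,13 => slot 13
894: h=10, probe 10,11,12,13,14 => slot 14
184: h=14, probe 14,15 => slot 15
734: h=3 => slot 3
Table: [—, —, —, 734, —, —, 771, —, —, —, 962, 401, 471, 520, 894, 184, —]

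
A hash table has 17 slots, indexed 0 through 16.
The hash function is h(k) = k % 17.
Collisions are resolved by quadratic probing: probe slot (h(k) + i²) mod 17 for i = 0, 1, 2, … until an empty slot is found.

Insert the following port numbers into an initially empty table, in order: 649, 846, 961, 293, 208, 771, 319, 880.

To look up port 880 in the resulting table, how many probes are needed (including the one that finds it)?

3

649: h=3 => slot 3
846: h=13 => slot 13
961: h=9 => slot 9
293: h=4 => slot 4
208: h=4, probe 4,5 => slot 5
771: h=6 => slot 6
319: h=13, probe 13,14 => slot 14
880: h=13, probe 13,14,0 => slot 0
Table: [880, ., ., 649, 293, 208, 771, ., ., 961, ., ., ., 846, 319, ., .]
Lookup 880: h=13, probe 13,14,0 → found at 0.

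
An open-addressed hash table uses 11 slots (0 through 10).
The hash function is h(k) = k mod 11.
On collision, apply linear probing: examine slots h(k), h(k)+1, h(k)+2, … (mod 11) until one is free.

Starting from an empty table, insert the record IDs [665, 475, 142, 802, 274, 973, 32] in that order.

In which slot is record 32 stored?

665: h=5 -> slot 5
475: h=2 -> slot 2
142: h=10 -> slot 10
802: h=10, probe 10,0 -> slot 0
274: h=10, probe 10,0,1 -> slot 1
973: h=5, probe 5,6 -> slot 6
32: h=10, probe 10,0,1,2,3 -> slot 3
Table: [802, 274, 475, 32, -, 665, 973, -, -, -, 142]

3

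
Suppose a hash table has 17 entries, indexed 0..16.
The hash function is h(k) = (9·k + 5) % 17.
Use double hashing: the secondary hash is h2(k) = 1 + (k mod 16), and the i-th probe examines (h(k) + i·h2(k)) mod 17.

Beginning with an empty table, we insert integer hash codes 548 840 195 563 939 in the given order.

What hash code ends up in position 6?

548 hashes to 7; slot 7 is free -> place at 7.
840 hashes to 0; slot 0 is free -> place at 0.
195 hashes to 9; slot 9 is free -> place at 9.
563 hashes to 6; slot 6 is free -> place at 6.
939 hashes to 7, h2=12; 7 taken -> place at 2.
Table: [840, _, 939, _, _, _, 563, 548, _, 195, _, _, _, _, _, _, _]

563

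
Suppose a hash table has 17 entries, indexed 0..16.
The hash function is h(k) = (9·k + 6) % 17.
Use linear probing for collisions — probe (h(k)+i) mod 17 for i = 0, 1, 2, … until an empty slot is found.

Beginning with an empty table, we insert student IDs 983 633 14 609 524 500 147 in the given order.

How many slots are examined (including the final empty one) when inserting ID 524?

4

983: h=13 → slot 13
633: h=8 → slot 8
14: h=13, probe 13,14 → slot 14
609: h=13, probe 13,14,15 → slot 15
524: h=13, probe 13,14,15,16 → slot 16
500: h=1 → slot 1
147: h=3 → slot 3
Table: [_, 500, _, 147, _, _, _, _, 633, _, _, _, _, 983, 14, 609, 524]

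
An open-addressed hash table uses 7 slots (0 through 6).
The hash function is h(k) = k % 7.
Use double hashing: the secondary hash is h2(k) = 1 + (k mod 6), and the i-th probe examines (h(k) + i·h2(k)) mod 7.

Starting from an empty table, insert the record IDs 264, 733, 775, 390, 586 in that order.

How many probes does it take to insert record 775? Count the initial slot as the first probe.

3

264: h=5 -> slot 5
733: h=5, h2=2, probe 5,0 -> slot 0
775: h=5, h2=2, probe 5,0,2 -> slot 2
390: h=5, h2=1, probe 5,6 -> slot 6
586: h=5, h2=5, probe 5,3 -> slot 3
Table: [733, ., 775, 586, ., 264, 390]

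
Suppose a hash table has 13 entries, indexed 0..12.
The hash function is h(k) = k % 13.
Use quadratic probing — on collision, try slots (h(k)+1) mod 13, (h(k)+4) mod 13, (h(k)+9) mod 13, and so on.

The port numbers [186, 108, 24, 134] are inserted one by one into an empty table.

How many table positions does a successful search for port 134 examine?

186 hashes to 4; slot 4 is free → place at 4.
108 hashes to 4; 4 taken → place at 5.
24 hashes to 11; slot 11 is free → place at 11.
134 hashes to 4; 4,5 taken → place at 8.
Table: [_, _, _, _, 186, 108, _, _, 134, _, _, 24, _]
Lookup 134: h=4, probe 4,5,8 → found at 8.

3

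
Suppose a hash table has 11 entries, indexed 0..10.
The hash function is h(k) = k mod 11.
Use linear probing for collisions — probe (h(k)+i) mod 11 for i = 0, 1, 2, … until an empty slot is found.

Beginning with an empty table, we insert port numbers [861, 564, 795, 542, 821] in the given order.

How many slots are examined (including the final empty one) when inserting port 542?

4

861 hashes to 3; slot 3 is free → place at 3.
564 hashes to 3; 3 taken → place at 4.
795 hashes to 3; 3,4 taken → place at 5.
542 hashes to 3; 3,4,5 taken → place at 6.
821 hashes to 7; slot 7 is free → place at 7.
Table: [∅, ∅, ∅, 861, 564, 795, 542, 821, ∅, ∅, ∅]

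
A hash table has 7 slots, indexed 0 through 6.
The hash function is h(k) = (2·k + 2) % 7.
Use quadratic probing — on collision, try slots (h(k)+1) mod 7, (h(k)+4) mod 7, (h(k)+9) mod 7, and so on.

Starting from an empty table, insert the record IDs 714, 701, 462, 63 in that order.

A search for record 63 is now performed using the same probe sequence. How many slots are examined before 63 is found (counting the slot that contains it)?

714: h=2 => slot 2
701: h=4 => slot 4
462: h=2, probe 2,3 => slot 3
63: h=2, probe 2,3,6 => slot 6
Table: [., ., 714, 462, 701, ., 63]
Lookup 63: h=2, probe 2,3,6 → found at 6.

3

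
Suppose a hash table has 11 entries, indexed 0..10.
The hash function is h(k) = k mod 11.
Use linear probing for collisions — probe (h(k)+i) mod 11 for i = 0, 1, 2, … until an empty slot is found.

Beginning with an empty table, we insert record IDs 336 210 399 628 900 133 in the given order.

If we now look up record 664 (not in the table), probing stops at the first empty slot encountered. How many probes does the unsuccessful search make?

2

336 hashes to 6; slot 6 is free -> place at 6.
210 hashes to 1; slot 1 is free -> place at 1.
399 hashes to 3; slot 3 is free -> place at 3.
628 hashes to 1; 1 taken -> place at 2.
900 hashes to 9; slot 9 is free -> place at 9.
133 hashes to 1; 1,2,3 taken -> place at 4.
Table: [-, 210, 628, 399, 133, -, 336, -, -, 900, -]
Lookup 664: h=4, probe 4,5 → slot 5 empty, not found.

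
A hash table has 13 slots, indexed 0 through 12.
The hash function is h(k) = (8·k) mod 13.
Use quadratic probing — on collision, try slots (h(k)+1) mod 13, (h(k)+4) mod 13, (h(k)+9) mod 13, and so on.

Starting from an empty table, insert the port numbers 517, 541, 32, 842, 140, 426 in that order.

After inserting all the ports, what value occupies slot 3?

Insert 517: h=2, slot 2 empty -> index 2.
Insert 541: h=12, slot 12 empty -> index 12.
Insert 32: h=9, slot 9 empty -> index 9.
Insert 842: h=2, slot 2 occupied -> index 3.
Insert 140: h=2, slots 2,3 occupied -> index 6.
Insert 426: h=2, slots 2,3,6 occupied -> index 11.
Table: [_, _, 517, 842, _, _, 140, _, _, 32, _, 426, 541]

842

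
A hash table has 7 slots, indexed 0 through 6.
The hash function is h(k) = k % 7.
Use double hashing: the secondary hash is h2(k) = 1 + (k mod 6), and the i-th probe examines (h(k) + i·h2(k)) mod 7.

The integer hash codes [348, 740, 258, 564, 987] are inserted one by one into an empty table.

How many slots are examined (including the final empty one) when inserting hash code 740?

348 hashes to 5; slot 5 is free → place at 5.
740 hashes to 5, h2=3; 5 taken → place at 1.
258 hashes to 6; slot 6 is free → place at 6.
564 hashes to 4; slot 4 is free → place at 4.
987 hashes to 0; slot 0 is free → place at 0.
Table: [987, 740, -, -, 564, 348, 258]

2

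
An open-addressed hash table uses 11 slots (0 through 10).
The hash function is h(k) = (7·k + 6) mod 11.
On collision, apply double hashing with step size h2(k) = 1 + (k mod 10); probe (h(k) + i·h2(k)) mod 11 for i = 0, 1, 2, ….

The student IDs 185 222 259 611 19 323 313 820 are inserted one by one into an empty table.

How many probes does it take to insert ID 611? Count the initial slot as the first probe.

2

185: h=3 -> slot 3
222: h=9 -> slot 9
259: h=4 -> slot 4
611: h=4, h2=2, probe 4,6 -> slot 6
19: h=7 -> slot 7
323: h=1 -> slot 1
313: h=8 -> slot 8
820: h=4, h2=1, probe 4,5 -> slot 5
Table: [—, 323, —, 185, 259, 820, 611, 19, 313, 222, —]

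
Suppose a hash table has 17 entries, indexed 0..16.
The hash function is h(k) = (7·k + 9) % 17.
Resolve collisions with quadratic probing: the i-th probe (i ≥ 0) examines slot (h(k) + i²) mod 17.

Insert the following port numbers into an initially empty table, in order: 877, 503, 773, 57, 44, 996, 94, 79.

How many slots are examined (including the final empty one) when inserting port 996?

Insert 877: h=11, slot 11 empty → index 11.
Insert 503: h=11, slot 11 occupied → index 12.
Insert 773: h=14, slot 14 empty → index 14.
Insert 57: h=0, slot 0 empty → index 0.
Insert 44: h=11, slots 11,12 occupied → index 15.
Insert 996: h=11, slots 11,12,15 occupied → index 3.
Insert 94: h=4, slot 4 empty → index 4.
Insert 79: h=1, slot 1 empty → index 1.
Table: [57, 79, _, 996, 94, _, _, _, _, _, _, 877, 503, _, 773, 44, _]

4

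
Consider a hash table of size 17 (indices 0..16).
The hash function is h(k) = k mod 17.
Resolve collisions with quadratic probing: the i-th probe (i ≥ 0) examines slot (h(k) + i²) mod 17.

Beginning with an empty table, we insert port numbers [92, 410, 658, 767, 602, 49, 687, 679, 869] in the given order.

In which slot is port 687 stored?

92: h=7 → slot 7
410: h=2 → slot 2
658: h=12 → slot 12
767: h=2, probe 2,3 → slot 3
602: h=7, probe 7,8 → slot 8
49: h=15 → slot 15
687: h=7, probe 7,8,11 → slot 11
679: h=16 → slot 16
869: h=2, probe 2,3,6 → slot 6
Table: [_, _, 410, 767, _, _, 869, 92, 602, _, _, 687, 658, _, _, 49, 679]

11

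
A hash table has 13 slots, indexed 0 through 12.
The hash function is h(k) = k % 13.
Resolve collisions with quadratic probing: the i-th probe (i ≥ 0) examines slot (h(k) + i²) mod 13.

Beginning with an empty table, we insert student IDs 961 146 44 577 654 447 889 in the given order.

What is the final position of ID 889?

961: h=12 => slot 12
146: h=3 => slot 3
44: h=5 => slot 5
577: h=5, probe 5,6 => slot 6
654: h=4 => slot 4
447: h=5, probe 5,6,9 => slot 9
889: h=5, probe 5,6,9,1 => slot 1
Table: [-, 889, -, 146, 654, 44, 577, -, -, 447, -, -, 961]

1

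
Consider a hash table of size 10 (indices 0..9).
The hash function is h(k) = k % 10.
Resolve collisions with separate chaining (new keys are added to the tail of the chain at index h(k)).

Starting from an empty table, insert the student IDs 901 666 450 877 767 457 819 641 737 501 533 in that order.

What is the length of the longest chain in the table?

Insert 901: h=1, bucket 1 empty -> new chain.
Insert 666: h=6, bucket 6 empty -> new chain.
Insert 450: h=0, bucket 0 empty -> new chain.
Insert 877: h=7, bucket 7 empty -> new chain.
Insert 767: h=7, bucket 7 nonempty -> append to chain.
Insert 457: h=7, bucket 7 nonempty -> append to chain.
Insert 819: h=9, bucket 9 empty -> new chain.
Insert 641: h=1, bucket 1 nonempty -> append to chain.
Insert 737: h=7, bucket 7 nonempty -> append to chain.
Insert 501: h=1, bucket 1 nonempty -> append to chain.
Insert 533: h=3, bucket 3 empty -> new chain.
Final buckets:
0: 450
1: 901 -> 641 -> 501
2: —
3: 533
4: —
5: —
6: 666
7: 877 -> 767 -> 457 -> 737
8: —
9: 819

4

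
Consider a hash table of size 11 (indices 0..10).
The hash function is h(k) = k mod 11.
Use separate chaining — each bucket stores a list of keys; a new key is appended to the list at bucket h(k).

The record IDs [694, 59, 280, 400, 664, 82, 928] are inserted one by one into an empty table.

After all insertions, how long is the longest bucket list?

694 -> bucket 1
59 -> bucket 4
280 -> bucket 5
400 -> bucket 4 (collision)
664 -> bucket 4 (collision)
82 -> bucket 5 (collision)
928 -> bucket 4 (collision)
Final buckets:
0: -
1: 694
2: -
3: -
4: 59 -> 400 -> 664 -> 928
5: 280 -> 82
6: -
7: -
8: -
9: -
10: -

4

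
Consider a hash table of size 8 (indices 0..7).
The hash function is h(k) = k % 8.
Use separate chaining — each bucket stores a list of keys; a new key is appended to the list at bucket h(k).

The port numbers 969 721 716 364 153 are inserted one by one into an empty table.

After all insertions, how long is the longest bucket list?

3

Insert 969: h=1, bucket 1 empty -> new chain.
Insert 721: h=1, bucket 1 nonempty -> append to chain.
Insert 716: h=4, bucket 4 empty -> new chain.
Insert 364: h=4, bucket 4 nonempty -> append to chain.
Insert 153: h=1, bucket 1 nonempty -> append to chain.
Final buckets:
0: -
1: 969 -> 721 -> 153
2: -
3: -
4: 716 -> 364
5: -
6: -
7: -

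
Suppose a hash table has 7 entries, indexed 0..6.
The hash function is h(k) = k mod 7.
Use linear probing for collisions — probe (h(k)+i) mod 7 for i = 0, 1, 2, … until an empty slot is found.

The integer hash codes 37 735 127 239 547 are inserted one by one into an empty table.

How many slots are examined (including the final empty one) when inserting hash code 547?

4

37 hashes to 2; slot 2 is free -> place at 2.
735 hashes to 0; slot 0 is free -> place at 0.
127 hashes to 1; slot 1 is free -> place at 1.
239 hashes to 1; 1,2 taken -> place at 3.
547 hashes to 1; 1,2,3 taken -> place at 4.
Table: [735, 127, 37, 239, 547, ., .]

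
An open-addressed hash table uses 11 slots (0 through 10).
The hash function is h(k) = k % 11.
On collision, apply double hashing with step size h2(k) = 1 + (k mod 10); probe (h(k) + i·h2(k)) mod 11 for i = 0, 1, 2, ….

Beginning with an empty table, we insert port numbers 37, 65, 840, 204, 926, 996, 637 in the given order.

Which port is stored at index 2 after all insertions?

37 hashes to 4; slot 4 is free => place at 4.
65 hashes to 10; slot 10 is free => place at 10.
840 hashes to 4, h2=1; 4 taken => place at 5.
204 hashes to 6; slot 6 is free => place at 6.
926 hashes to 2; slot 2 is free => place at 2.
996 hashes to 6, h2=7; 6,2 taken => place at 9.
637 hashes to 10, h2=8; 10 taken => place at 7.
Table: [∅, ∅, 926, ∅, 37, 840, 204, 637, ∅, 996, 65]

926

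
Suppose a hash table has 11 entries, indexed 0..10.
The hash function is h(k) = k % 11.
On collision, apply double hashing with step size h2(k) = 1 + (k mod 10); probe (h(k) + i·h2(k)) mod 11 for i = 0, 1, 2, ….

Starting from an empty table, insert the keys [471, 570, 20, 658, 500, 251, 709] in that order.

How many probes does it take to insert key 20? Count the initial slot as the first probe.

3

471: h=9 -> slot 9
570: h=9, h2=1, probe 9,10 -> slot 10
20: h=9, h2=1, probe 9,10,0 -> slot 0
658: h=9, h2=9, probe 9,7 -> slot 7
500: h=5 -> slot 5
251: h=9, h2=2, probe 9,0,2 -> slot 2
709: h=5, h2=10, probe 5,4 -> slot 4
Table: [20, ∅, 251, ∅, 709, 500, ∅, 658, ∅, 471, 570]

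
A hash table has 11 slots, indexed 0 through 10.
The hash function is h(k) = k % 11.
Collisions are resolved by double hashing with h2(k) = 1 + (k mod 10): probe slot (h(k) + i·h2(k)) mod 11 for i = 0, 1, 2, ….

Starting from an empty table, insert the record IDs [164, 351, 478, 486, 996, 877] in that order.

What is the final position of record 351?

1

164: h=10 => slot 10
351: h=10, h2=2, probe 10,1 => slot 1
478: h=5 => slot 5
486: h=2 => slot 2
996: h=6 => slot 6
877: h=8 => slot 8
Table: [—, 351, 486, —, —, 478, 996, —, 877, —, 164]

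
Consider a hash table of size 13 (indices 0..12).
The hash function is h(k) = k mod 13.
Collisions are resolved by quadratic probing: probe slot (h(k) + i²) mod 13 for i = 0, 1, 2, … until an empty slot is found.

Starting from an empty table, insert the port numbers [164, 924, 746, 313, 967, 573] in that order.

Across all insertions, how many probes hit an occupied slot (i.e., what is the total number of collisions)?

164 hashes to 8; slot 8 is free => place at 8.
924 hashes to 1; slot 1 is free => place at 1.
746 hashes to 5; slot 5 is free => place at 5.
313 hashes to 1; 1 taken => place at 2.
967 hashes to 5; 5 taken => place at 6.
573 hashes to 1; 1,2,5 taken => place at 10.
Table: [—, 924, 313, —, —, 746, 967, —, 164, —, 573, —, —]

5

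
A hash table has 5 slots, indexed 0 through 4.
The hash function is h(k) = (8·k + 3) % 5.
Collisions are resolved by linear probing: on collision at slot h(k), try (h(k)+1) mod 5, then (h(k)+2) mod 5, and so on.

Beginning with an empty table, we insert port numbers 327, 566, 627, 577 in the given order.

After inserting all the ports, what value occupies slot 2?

577

327: h=4 -> slot 4
566: h=1 -> slot 1
627: h=4, probe 4,0 -> slot 0
577: h=4, probe 4,0,1,2 -> slot 2
Table: [627, 566, 577, _, 327]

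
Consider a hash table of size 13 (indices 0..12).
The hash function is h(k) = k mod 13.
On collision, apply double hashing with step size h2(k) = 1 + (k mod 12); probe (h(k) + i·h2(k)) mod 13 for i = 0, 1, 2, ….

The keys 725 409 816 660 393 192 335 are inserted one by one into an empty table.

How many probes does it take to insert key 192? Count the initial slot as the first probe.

4

725 hashes to 10; slot 10 is free → place at 10.
409 hashes to 6; slot 6 is free → place at 6.
816 hashes to 10, h2=1; 10 taken → place at 11.
660 hashes to 10, h2=1; 10,11 taken → place at 12.
393 hashes to 3; slot 3 is free → place at 3.
192 hashes to 10, h2=1; 10,11,12 taken → place at 0.
335 hashes to 10, h2=12; 10 taken → place at 9.
Table: [192, -, -, 393, -, -, 409, -, -, 335, 725, 816, 660]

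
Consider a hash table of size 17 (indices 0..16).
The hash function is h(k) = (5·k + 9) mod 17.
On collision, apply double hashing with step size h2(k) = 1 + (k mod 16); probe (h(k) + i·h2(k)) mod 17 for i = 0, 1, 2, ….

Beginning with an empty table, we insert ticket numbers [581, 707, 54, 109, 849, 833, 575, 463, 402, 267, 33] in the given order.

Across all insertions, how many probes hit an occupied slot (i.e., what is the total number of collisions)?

581: h=7 → slot 7
707: h=8 → slot 8
54: h=7, h2=7, probe 7,14 → slot 14
109: h=10 → slot 10
849: h=4 → slot 4
833: h=9 → slot 9
575: h=11 → slot 11
463: h=12 → slot 12
402: h=13 → slot 13
267: h=1 → slot 1
33: h=4, h2=2, probe 4,6 → slot 6
Table: [∅, 267, ∅, ∅, 849, ∅, 33, 581, 707, 833, 109, 575, 463, 402, 54, ∅, ∅]

2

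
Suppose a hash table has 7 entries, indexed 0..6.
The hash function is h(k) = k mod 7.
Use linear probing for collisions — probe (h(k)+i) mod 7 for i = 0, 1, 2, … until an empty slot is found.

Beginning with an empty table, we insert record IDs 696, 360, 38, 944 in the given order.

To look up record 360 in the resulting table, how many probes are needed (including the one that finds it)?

2

Insert 696: h=3, slot 3 empty → index 3.
Insert 360: h=3, slot 3 occupied → index 4.
Insert 38: h=3, slots 3,4 occupied → index 5.
Insert 944: h=6, slot 6 empty → index 6.
Table: [∅, ∅, ∅, 696, 360, 38, 944]
Lookup 360: h=3, probe 3,4 → found at 4.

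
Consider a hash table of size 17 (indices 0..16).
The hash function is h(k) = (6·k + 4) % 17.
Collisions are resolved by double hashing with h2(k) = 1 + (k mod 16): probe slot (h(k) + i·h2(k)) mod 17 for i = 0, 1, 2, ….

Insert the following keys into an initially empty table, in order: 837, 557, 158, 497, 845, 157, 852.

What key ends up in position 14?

837: h=11 → slot 11
557: h=14 → slot 14
158: h=0 → slot 0
497: h=11, h2=2, probe 11,13 → slot 13
845: h=8 → slot 8
157: h=11, h2=14, probe 11,8,5 → slot 5
852: h=16 → slot 16
Table: [158, ., ., ., ., 157, ., ., 845, ., ., 837, ., 497, 557, ., 852]

557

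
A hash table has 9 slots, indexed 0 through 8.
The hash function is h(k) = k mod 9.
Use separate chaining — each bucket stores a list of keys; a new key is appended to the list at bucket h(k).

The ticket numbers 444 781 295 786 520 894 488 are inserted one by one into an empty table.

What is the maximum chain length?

Insert 444: h=3, bucket 3 empty -> new chain.
Insert 781: h=7, bucket 7 empty -> new chain.
Insert 295: h=7, bucket 7 nonempty -> append to chain.
Insert 786: h=3, bucket 3 nonempty -> append to chain.
Insert 520: h=7, bucket 7 nonempty -> append to chain.
Insert 894: h=3, bucket 3 nonempty -> append to chain.
Insert 488: h=2, bucket 2 empty -> new chain.
Final buckets:
0: -
1: -
2: 488
3: 444 -> 786 -> 894
4: -
5: -
6: -
7: 781 -> 295 -> 520
8: -

3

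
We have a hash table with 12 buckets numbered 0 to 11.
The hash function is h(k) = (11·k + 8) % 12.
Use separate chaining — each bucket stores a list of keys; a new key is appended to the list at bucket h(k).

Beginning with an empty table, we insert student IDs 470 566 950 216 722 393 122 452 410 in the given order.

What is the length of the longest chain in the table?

6

Insert 470: h=6, bucket 6 empty -> new chain.
Insert 566: h=6, bucket 6 nonempty -> append to chain.
Insert 950: h=6, bucket 6 nonempty -> append to chain.
Insert 216: h=8, bucket 8 empty -> new chain.
Insert 722: h=6, bucket 6 nonempty -> append to chain.
Insert 393: h=11, bucket 11 empty -> new chain.
Insert 122: h=6, bucket 6 nonempty -> append to chain.
Insert 452: h=0, bucket 0 empty -> new chain.
Insert 410: h=6, bucket 6 nonempty -> append to chain.
Final buckets:
0: 452
1: _
2: _
3: _
4: _
5: _
6: 470 -> 566 -> 950 -> 722 -> 122 -> 410
7: _
8: 216
9: _
10: _
11: 393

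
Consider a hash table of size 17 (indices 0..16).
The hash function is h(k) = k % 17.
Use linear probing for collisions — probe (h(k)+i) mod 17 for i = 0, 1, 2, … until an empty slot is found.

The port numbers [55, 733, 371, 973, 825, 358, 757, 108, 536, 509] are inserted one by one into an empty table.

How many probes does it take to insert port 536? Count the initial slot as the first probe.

3

Insert 55: h=4, slot 4 empty -> index 4.
Insert 733: h=2, slot 2 empty -> index 2.
Insert 371: h=14, slot 14 empty -> index 14.
Insert 973: h=4, slot 4 occupied -> index 5.
Insert 825: h=9, slot 9 empty -> index 9.
Insert 358: h=1, slot 1 empty -> index 1.
Insert 757: h=9, slot 9 occupied -> index 10.
Insert 108: h=6, slot 6 empty -> index 6.
Insert 536: h=9, slots 9,10 occupied -> index 11.
Insert 509: h=16, slot 16 empty -> index 16.
Table: [—, 358, 733, —, 55, 973, 108, —, —, 825, 757, 536, —, —, 371, —, 509]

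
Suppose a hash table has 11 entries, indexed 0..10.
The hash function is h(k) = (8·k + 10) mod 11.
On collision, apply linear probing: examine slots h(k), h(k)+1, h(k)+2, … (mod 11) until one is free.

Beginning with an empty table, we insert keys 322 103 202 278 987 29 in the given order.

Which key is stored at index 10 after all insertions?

Insert 322: h=1, slot 1 empty → index 1.
Insert 103: h=9, slot 9 empty → index 9.
Insert 202: h=9, slot 9 occupied → index 10.
Insert 278: h=1, slot 1 occupied → index 2.
Insert 987: h=8, slot 8 empty → index 8.
Insert 29: h=0, slot 0 empty → index 0.
Table: [29, 322, 278, _, _, _, _, _, 987, 103, 202]

202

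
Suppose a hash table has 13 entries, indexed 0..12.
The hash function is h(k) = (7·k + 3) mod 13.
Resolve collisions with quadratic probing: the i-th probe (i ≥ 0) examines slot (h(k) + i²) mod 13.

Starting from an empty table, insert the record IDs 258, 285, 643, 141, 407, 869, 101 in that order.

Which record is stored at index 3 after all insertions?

258 hashes to 2; slot 2 is free → place at 2.
285 hashes to 9; slot 9 is free → place at 9.
643 hashes to 6; slot 6 is free → place at 6.
141 hashes to 2; 2 taken → place at 3.
407 hashes to 5; slot 5 is free → place at 5.
869 hashes to 2; 2,3,6 taken → place at 11.
101 hashes to 8; slot 8 is free → place at 8.
Table: [., ., 258, 141, ., 407, 643, ., 101, 285, ., 869, .]

141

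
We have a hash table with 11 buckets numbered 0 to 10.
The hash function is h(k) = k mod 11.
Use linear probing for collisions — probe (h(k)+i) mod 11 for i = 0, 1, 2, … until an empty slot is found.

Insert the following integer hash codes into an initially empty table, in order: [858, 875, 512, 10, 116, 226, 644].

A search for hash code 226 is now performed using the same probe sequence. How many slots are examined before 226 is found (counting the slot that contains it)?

4

858: h=0 -> slot 0
875: h=6 -> slot 6
512: h=6, probe 6,7 -> slot 7
10: h=10 -> slot 10
116: h=6, probe 6,7,8 -> slot 8
226: h=6, probe 6,7,8,9 -> slot 9
644: h=6, probe 6,7,8,9,10,0,1 -> slot 1
Table: [858, 644, ∅, ∅, ∅, ∅, 875, 512, 116, 226, 10]
Lookup 226: h=6, probe 6,7,8,9 → found at 9.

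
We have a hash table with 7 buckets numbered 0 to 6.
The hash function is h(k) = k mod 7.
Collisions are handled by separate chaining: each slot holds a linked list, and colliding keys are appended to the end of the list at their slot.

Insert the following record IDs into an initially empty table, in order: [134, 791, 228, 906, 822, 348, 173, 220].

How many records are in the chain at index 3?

3

134 → bucket 1
791 → bucket 0
228 → bucket 4
906 → bucket 3
822 → bucket 3 (collision)
348 → bucket 5
173 → bucket 5 (collision)
220 → bucket 3 (collision)
Final buckets:
0: 791
1: 134
2: _
3: 906 -> 822 -> 220
4: 228
5: 348 -> 173
6: _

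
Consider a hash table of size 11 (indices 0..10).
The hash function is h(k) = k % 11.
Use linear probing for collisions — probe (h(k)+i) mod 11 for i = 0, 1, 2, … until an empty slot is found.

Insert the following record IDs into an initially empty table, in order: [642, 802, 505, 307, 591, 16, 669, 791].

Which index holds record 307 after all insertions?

Insert 642: h=4, slot 4 empty → index 4.
Insert 802: h=10, slot 10 empty → index 10.
Insert 505: h=10, slot 10 occupied → index 0.
Insert 307: h=10, slots 10,0 occupied → index 1.
Insert 591: h=8, slot 8 empty → index 8.
Insert 16: h=5, slot 5 empty → index 5.
Insert 669: h=9, slot 9 empty → index 9.
Insert 791: h=10, slots 10,0,1 occupied → index 2.
Table: [505, 307, 791, ∅, 642, 16, ∅, ∅, 591, 669, 802]

1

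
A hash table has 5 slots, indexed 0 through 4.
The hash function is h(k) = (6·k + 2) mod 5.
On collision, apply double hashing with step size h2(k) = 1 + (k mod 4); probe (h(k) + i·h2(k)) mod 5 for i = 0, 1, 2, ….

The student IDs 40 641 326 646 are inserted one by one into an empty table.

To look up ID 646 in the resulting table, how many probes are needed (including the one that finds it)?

3

Insert 40: h=2, slot 2 empty -> index 2.
Insert 641: h=3, slot 3 empty -> index 3.
Insert 326: h=3, h2=3, slot 3 occupied -> index 1.
Insert 646: h=3, h2=3, slots 3,1 occupied -> index 4.
Table: [_, 326, 40, 641, 646]
Lookup 646: h=3, h2=3, probe 3,1,4 → found at 4.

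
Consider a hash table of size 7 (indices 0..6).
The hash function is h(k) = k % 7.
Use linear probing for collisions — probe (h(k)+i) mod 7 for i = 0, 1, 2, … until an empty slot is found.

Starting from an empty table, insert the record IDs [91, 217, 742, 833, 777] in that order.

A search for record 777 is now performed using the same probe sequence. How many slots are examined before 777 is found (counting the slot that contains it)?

5

91 hashes to 0; slot 0 is free → place at 0.
217 hashes to 0; 0 taken → place at 1.
742 hashes to 0; 0,1 taken → place at 2.
833 hashes to 0; 0,1,2 taken → place at 3.
777 hashes to 0; 0,1,2,3 taken → place at 4.
Table: [91, 217, 742, 833, 777, _, _]
Lookup 777: h=0, probe 0,1,2,3,4 → found at 4.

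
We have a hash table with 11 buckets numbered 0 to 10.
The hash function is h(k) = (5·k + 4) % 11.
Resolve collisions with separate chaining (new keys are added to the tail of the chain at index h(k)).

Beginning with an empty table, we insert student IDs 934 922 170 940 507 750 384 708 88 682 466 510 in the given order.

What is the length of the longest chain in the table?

3

Insert 934: h=10, bucket 10 empty -> new chain.
Insert 922: h=5, bucket 5 empty -> new chain.
Insert 170: h=7, bucket 7 empty -> new chain.
Insert 940: h=7, bucket 7 nonempty -> append to chain.
Insert 507: h=9, bucket 9 empty -> new chain.
Insert 750: h=3, bucket 3 empty -> new chain.
Insert 384: h=10, bucket 10 nonempty -> append to chain.
Insert 708: h=2, bucket 2 empty -> new chain.
Insert 88: h=4, bucket 4 empty -> new chain.
Insert 682: h=4, bucket 4 nonempty -> append to chain.
Insert 466: h=2, bucket 2 nonempty -> append to chain.
Insert 510: h=2, bucket 2 nonempty -> append to chain.
Final buckets:
0: ∅
1: ∅
2: 708 -> 466 -> 510
3: 750
4: 88 -> 682
5: 922
6: ∅
7: 170 -> 940
8: ∅
9: 507
10: 934 -> 384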